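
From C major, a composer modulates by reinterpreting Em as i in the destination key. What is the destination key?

The numeral i denotes a minor triad on scale degree 1. With E on degree 1, the tonic of the new key is E.
Degree 1 carries a minor triad in minor keys, so the destination is E minor.
Check: the diatonic triads of E minor (natural minor) are Em (i), F♯dim (ii°), G (III), Am (iv), Bm (v), C (VI), D (VII) — Em is indeed i.

E minor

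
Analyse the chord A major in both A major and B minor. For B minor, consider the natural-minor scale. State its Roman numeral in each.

The scale of A major is A B C# D E F# G#; A is degree 1, and the triad built there (A-C#-E) is major, so it is I.
The scale of B minor (natural minor) is B C# D E F# G A; A is degree 7, and the triad built there (A-C#-E) is major, so it is VII.

I in A major; VII in B minor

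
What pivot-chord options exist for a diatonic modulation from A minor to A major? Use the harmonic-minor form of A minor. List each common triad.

E, G#dim

Triads in A minor (harmonic minor): Am (i), Bdim (ii°), Caug (III+), Dm (iv), E (V), F (VI), G#dim (vii°).
Triads in A major: A (I), Bm (ii), C#m (iii), D (IV), E (V), F#m (vi), G#dim (vii°).
Shared triads with their functions: E (V in A minor, V in A major); G#dim (vii° in A minor, vii° in A major).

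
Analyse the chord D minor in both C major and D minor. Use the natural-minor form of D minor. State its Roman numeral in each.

The scale of C major is C D E F G A B; D is degree 2, and the triad built there (D-F-A) is minor, so it is ii.
The scale of D minor (natural minor) is D E F G A Bb C; D is degree 1, and the triad built there (D-F-A) is minor, so it is i.

ii in C major; i in D minor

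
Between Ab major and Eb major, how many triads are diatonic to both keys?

4

Diatonic triads of Ab major: Ab major (I), Bb minor (ii), C minor (iii), Db major (IV), Eb major (V), F minor (vi), G diminished (vii°).
Diatonic triads of Eb major: Eb major (I), F minor (ii), G minor (iii), Ab major (IV), Bb major (V), C minor (vi), D diminished (vii°).
Matching root and quality in both lists: Ab major, C minor, Eb major, F minor.
That gives 4 common triads.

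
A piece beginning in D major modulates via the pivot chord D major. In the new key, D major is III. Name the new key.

The numeral III denotes a major triad on scale degree 3. With D on degree 3, the tonic of the new key is B.
Degree 3 carries a major triad in natural-minor keys, so the destination is B minor.
Check: the diatonic triads of B minor (natural minor) are Bm (i), C#dim (ii°), D (III), Em (iv), F#m (v), G (VI), A (VII) — D major is indeed III.

B minor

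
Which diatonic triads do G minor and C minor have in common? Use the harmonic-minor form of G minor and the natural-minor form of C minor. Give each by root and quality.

Gm, Cm, Eb

Triads in G minor (harmonic minor): Gm (i), Adim (ii°), Bbaug (III+), Cm (iv), D (V), Eb (VI), F#dim (vii°).
Triads in C minor (natural minor): Cm (i), Ddim (ii°), Eb (III), Fm (iv), Gm (v), Ab (VI), Bb (VII).
Shared triads with their functions: Gm (i in G minor, v in C minor); Cm (iv in G minor, i in C minor); Eb (VI in G minor, III in C minor).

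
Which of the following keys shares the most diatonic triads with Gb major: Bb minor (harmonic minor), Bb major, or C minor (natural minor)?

Triads of Gb major: Gb major (I), Ab minor (ii), Bb minor (iii), Cb major (IV), Db major (V), Eb minor (vi), F diminished (vii°).
Bb minor (harmonic minor) shares 3: Gb, Bbm, Ebm.
Bb major shares 0: none.
C minor (natural minor) shares 0: none.
The most common triads (3) are shared with Bb minor.

Bb minor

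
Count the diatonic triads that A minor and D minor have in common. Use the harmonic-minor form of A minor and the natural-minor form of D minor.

Diatonic triads of A minor (harmonic minor): Am (i), Bdim (ii°), Caug (III+), Dm (iv), E (V), F (VI), G#dim (vii°).
Diatonic triads of D minor (natural minor): Dm (i), Edim (ii°), F (III), Gm (iv), Am (v), Bb (VI), C (VII).
Matching root and quality in both lists: Am, Dm, F.
That gives 3 common triads.

3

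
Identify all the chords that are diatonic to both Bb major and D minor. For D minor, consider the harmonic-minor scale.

Triads in Bb major: Bb major (I), C minor (ii), D minor (iii), Eb major (IV), F major (V), G minor (vi), A diminished (vii°).
Triads in D minor (harmonic minor): D minor (i), E diminished (ii°), F augmented (III+), G minor (iv), A major (V), Bb major (VI), C# diminished (vii°).
Shared triads with their functions: Bb major (I in Bb major, VI in D minor); D minor (iii in Bb major, i in D minor); G minor (vi in Bb major, iv in D minor).

Bb, Dm, Gm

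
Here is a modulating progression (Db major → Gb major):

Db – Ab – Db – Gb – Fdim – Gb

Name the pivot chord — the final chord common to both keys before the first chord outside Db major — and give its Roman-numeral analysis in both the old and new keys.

Chords diatonic to Db major: Db, Ebm, Fm, Gb, Ab, Bbm, Cdim.
Reading the progression, the first chord not in that set is Fdim, so the modulation leaves Db major there.
The chord immediately before Fdim is Gb, which is diatonic to both keys: IV in Db major and I in Gb major.

Gb — IV in Db major, I in Gb major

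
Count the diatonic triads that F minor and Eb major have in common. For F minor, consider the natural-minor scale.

4

Diatonic triads of F minor (natural minor): Fm (i), Gdim (ii°), Ab (III), Bbm (iv), Cm (v), Db (VI), Eb (VII).
Diatonic triads of Eb major: Eb (I), Fm (ii), Gm (iii), Ab (IV), Bb (V), Cm (vi), Ddim (vii°).
Matching root and quality in both lists: Fm, Ab, Cm, Eb.
That gives 4 common triads.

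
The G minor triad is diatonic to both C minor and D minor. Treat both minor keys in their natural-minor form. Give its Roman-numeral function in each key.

v in C minor; iv in D minor

The scale of C minor (natural minor) is C D Eb F G Ab Bb; G is degree 5, and the triad built there (G-Bb-D) is minor, so it is v.
The scale of D minor (natural minor) is D E F G A Bb C; G is degree 4, and the triad built there (G-Bb-D) is minor, so it is iv.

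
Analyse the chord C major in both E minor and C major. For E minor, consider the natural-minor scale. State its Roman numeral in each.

VI in E minor; I in C major

The scale of E minor (natural minor) is E F# G A B C D; C is degree 6, and the triad built there (C-E-G) is major, so it is VI.
The scale of C major is C D E F G A B; C is degree 1, and the triad built there (C-E-G) is major, so it is I.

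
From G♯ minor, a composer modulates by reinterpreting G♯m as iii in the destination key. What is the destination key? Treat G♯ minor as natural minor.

The numeral iii denotes a minor triad on scale degree 3. With G♯ on degree 3, the tonic of the new key is E.
Degree 3 carries a minor triad in major keys, so the destination is E major.
Check: the diatonic triads of E major are E (I), F♯m (ii), G♯m (iii), A (IV), B (V), C♯m (vi), D♯dim (vii°) — G♯m is indeed iii.

E major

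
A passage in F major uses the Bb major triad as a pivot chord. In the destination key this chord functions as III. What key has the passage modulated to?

The numeral III denotes a major triad on scale degree 3. With Bb on degree 3, the tonic of the new key is G.
Degree 3 carries a major triad in natural-minor keys, so the destination is G minor.
Check: the diatonic triads of G minor (natural minor) are Gm (i), Adim (ii°), Bb (III), Cm (iv), Dm (v), Eb (VI), F (VII) — Bb major is indeed III.

G minor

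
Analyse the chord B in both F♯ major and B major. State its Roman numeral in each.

The scale of F♯ major is F♯ G♯ A♯ B C♯ D♯ E♯; B is degree 4, and the triad built there (B-D♯-F♯) is major, so it is IV.
The scale of B major is B C♯ D♯ E F♯ G♯ A♯; B is degree 1, and the triad built there (B-D♯-F♯) is major, so it is I.

IV in F♯ major; I in B major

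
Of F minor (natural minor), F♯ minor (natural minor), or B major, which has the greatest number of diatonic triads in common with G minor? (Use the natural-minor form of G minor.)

Triads of G minor (natural minor): Gm (i), Adim (ii°), B♭ (III), Cm (iv), Dm (v), E♭ (VI), F (VII).
F minor (natural minor) shares 2: Cm, E♭.
F♯ minor (natural minor) shares 0: none.
B major shares 0: none.
The most common triads (2) are shared with F minor.

F minor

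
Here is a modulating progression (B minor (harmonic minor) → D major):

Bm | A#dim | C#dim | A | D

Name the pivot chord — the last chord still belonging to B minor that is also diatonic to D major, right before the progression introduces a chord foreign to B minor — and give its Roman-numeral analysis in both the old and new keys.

C#dim — ii° in B minor, vii° in D major

Chords diatonic to B minor: Bm, C#dim, Daug, Em, F#, G, A#dim.
Reading the progression, the first chord not in that set is A, so the modulation leaves B minor there.
The chord immediately before A is C#dim, which is diatonic to both keys: ii° in B minor and vii° in D major.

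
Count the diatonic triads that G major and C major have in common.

4

Diatonic triads of G major: G major (I), A minor (ii), B minor (iii), C major (IV), D major (V), E minor (vi), F♯ diminished (vii°).
Diatonic triads of C major: C major (I), D minor (ii), E minor (iii), F major (IV), G major (V), A minor (vi), B diminished (vii°).
Matching root and quality in both lists: G major, A minor, C major, E minor.
That gives 4 common triads.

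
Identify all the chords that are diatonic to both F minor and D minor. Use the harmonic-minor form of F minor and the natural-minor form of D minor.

Triads in F minor (harmonic minor): Fm (i), Gdim (ii°), Abaug (III+), Bbm (iv), C (V), Db (VI), Edim (vii°).
Triads in D minor (natural minor): Dm (i), Edim (ii°), F (III), Gm (iv), Am (v), Bb (VI), C (VII).
Shared triads with their functions: C (V in F minor, VII in D minor); Edim (vii° in F minor, ii° in D minor).

C, Edim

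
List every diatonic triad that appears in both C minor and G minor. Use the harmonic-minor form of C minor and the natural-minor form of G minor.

Cm

Triads in C minor (harmonic minor): C minor (i), D diminished (ii°), Eb augmented (III+), F minor (iv), G major (V), Ab major (VI), B diminished (vii°).
Triads in G minor (natural minor): G minor (i), A diminished (ii°), Bb major (III), C minor (iv), D minor (v), Eb major (VI), F major (VII).
Shared triads with their functions: C minor (i in C minor, iv in G minor).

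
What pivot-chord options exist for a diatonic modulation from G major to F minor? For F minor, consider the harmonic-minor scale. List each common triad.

C

Triads in G major: G major (I), A minor (ii), B minor (iii), C major (IV), D major (V), E minor (vi), F# diminished (vii°).
Triads in F minor (harmonic minor): F minor (i), G diminished (ii°), Ab augmented (III+), Bb minor (iv), C major (V), Db major (VI), E diminished (vii°).
Shared triads with their functions: C major (IV in G major, V in F minor).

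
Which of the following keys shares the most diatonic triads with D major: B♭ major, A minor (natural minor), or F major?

Triads of D major: D (I), Em (ii), F♯m (iii), G (IV), A (V), Bm (vi), C♯dim (vii°).
B♭ major shares 0: none.
A minor (natural minor) shares 2: Em, G.
F major shares 0: none.
The most common triads (2) are shared with A minor.

A minor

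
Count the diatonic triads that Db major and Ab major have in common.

4

Diatonic triads of Db major: Db major (I), Eb minor (ii), F minor (iii), Gb major (IV), Ab major (V), Bb minor (vi), C diminished (vii°).
Diatonic triads of Ab major: Ab major (I), Bb minor (ii), C minor (iii), Db major (IV), Eb major (V), F minor (vi), G diminished (vii°).
Matching root and quality in both lists: Db major, F minor, Ab major, Bb minor.
That gives 4 common triads.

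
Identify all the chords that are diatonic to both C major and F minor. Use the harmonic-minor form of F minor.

C

Triads in C major: C (I), Dm (ii), Em (iii), F (IV), G (V), Am (vi), Bdim (vii°).
Triads in F minor (harmonic minor): Fm (i), Gdim (ii°), Abaug (III+), Bbm (iv), C (V), Db (VI), Edim (vii°).
Shared triads with their functions: C (I in C major, V in F minor).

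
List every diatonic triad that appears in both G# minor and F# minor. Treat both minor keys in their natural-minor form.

Triads in G# minor (natural minor): G# minor (i), A# diminished (ii°), B major (III), C# minor (iv), D# minor (v), E major (VI), F# major (VII).
Triads in F# minor (natural minor): F# minor (i), G# diminished (ii°), A major (III), B minor (iv), C# minor (v), D major (VI), E major (VII).
Shared triads with their functions: C# minor (iv in G# minor, v in F# minor); E major (VI in G# minor, VII in F# minor).

C#m, E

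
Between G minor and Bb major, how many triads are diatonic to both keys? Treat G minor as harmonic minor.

Diatonic triads of G minor (harmonic minor): Gm (i), Adim (ii°), Bbaug (III+), Cm (iv), D (V), Eb (VI), F#dim (vii°).
Diatonic triads of Bb major: Bb (I), Cm (ii), Dm (iii), Eb (IV), F (V), Gm (vi), Adim (vii°).
Matching root and quality in both lists: Gm, Adim, Cm, Eb.
That gives 4 common triads.

4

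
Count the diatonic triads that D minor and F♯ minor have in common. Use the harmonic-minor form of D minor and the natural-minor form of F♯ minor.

Diatonic triads of D minor (harmonic minor): D minor (i), E diminished (ii°), F augmented (III+), G minor (iv), A major (V), B♭ major (VI), C♯ diminished (vii°).
Diatonic triads of F♯ minor (natural minor): F♯ minor (i), G♯ diminished (ii°), A major (III), B minor (iv), C♯ minor (v), D major (VI), E major (VII).
Matching root and quality in both lists: A major.
That gives 1 common triad.

1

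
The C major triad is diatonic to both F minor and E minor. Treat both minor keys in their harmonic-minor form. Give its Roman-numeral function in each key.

V in F minor; VI in E minor

The scale of F minor (harmonic minor) is F G Ab Bb C Db E; C is degree 5, and the triad built there (C-E-G) is major, so it is V.
The scale of E minor (harmonic minor) is E F# G A B C D#; C is degree 6, and the triad built there (C-E-G) is major, so it is VI.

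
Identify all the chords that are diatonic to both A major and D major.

Triads in A major: A major (I), B minor (ii), C# minor (iii), D major (IV), E major (V), F# minor (vi), G# diminished (vii°).
Triads in D major: D major (I), E minor (ii), F# minor (iii), G major (IV), A major (V), B minor (vi), C# diminished (vii°).
Shared triads with their functions: A major (I in A major, V in D major); B minor (ii in A major, vi in D major); D major (IV in A major, I in D major); F# minor (vi in A major, iii in D major).

A, Bm, D, F#m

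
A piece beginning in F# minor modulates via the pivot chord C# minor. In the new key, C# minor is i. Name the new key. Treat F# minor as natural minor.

C# minor

The numeral i denotes a minor triad on scale degree 1. With C# on degree 1, the tonic of the new key is C#.
Degree 1 carries a minor triad in minor keys, so the destination is C# minor.
Check: the diatonic triads of C# minor (natural minor) are C#m (i), D#dim (ii°), E (III), F#m (iv), G#m (v), A (VI), B (VII) — C# minor is indeed i.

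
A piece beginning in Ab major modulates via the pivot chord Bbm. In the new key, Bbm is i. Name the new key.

Bb minor

The numeral i denotes a minor triad on scale degree 1. With Bb on degree 1, the tonic of the new key is Bb.
Degree 1 carries a minor triad in minor keys, so the destination is Bb minor.
Check: the diatonic triads of Bb minor (natural minor) are Bbm (i), Cdim (ii°), Db (III), Ebm (iv), Fm (v), Gb (VI), Ab (VII) — Bbm is indeed i.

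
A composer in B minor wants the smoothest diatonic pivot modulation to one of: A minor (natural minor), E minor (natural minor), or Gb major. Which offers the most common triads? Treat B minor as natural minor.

Triads of B minor (natural minor): Bm (i), C#dim (ii°), D (III), Em (iv), F#m (v), G (VI), A (VII).
A minor (natural minor) shares 2: Em, G.
E minor (natural minor) shares 4: Bm, D, Em, G.
Gb major shares 0: none.
The most common triads (4) are shared with E minor.

E minor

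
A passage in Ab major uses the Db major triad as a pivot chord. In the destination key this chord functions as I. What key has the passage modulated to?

The numeral I denotes a major triad on scale degree 1. With Db on degree 1, the tonic of the new key is Db.
Degree 1 carries a major triad in major keys, so the destination is Db major.
Check: the diatonic triads of Db major are Db (I), Ebm (ii), Fm (iii), Gb (IV), Ab (V), Bbm (vi), Cdim (vii°) — Db major is indeed I.

Db major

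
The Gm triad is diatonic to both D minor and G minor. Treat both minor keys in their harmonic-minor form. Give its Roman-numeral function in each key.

The scale of D minor (harmonic minor) is D E F G A Bb C#; G is degree 4, and the triad built there (G-Bb-D) is minor, so it is iv.
The scale of G minor (harmonic minor) is G A Bb C D Eb F#; G is degree 1, and the triad built there (G-Bb-D) is minor, so it is i.

iv in D minor; i in G minor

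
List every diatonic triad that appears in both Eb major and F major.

Gm, Bb

Triads in Eb major: Eb (I), Fm (ii), Gm (iii), Ab (IV), Bb (V), Cm (vi), Ddim (vii°).
Triads in F major: F (I), Gm (ii), Am (iii), Bb (IV), C (V), Dm (vi), Edim (vii°).
Shared triads with their functions: Gm (iii in Eb major, ii in F major); Bb (V in Eb major, IV in F major).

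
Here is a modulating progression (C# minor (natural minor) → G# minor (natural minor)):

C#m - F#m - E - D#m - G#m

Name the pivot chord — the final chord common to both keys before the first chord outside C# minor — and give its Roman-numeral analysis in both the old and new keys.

Chords diatonic to C# minor: C#m, D#dim, E, F#m, G#m, A, B.
Reading the progression, the first chord not in that set is D#m, so the modulation leaves C# minor there.
The chord immediately before D#m is E, which is diatonic to both keys: III in C# minor and VI in G# minor.

E — III in C# minor, VI in G# minor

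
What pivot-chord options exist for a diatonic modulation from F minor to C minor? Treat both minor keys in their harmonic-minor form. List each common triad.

Fm

Triads in F minor (harmonic minor): Fm (i), Gdim (ii°), Abaug (III+), Bbm (iv), C (V), Db (VI), Edim (vii°).
Triads in C minor (harmonic minor): Cm (i), Ddim (ii°), Ebaug (III+), Fm (iv), G (V), Ab (VI), Bdim (vii°).
Shared triads with their functions: Fm (i in F minor, iv in C minor).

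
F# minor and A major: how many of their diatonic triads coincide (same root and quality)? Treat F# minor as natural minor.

Diatonic triads of F# minor (natural minor): F#m (i), G#dim (ii°), A (III), Bm (iv), C#m (v), D (VI), E (VII).
Diatonic triads of A major: A (I), Bm (ii), C#m (iii), D (IV), E (V), F#m (vi), G#dim (vii°).
Matching root and quality in both lists: F#m, G#dim, A, Bm, C#m, D, E.
That gives 7 common triads.

7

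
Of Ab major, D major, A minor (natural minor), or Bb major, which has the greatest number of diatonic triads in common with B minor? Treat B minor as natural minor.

D major

Triads of B minor (natural minor): Bm (i), C#dim (ii°), D (III), Em (iv), F#m (v), G (VI), A (VII).
Ab major shares 0: none.
D major shares 7: Bm, C#dim, D, Em, F#m, G, A.
A minor (natural minor) shares 2: Em, G.
Bb major shares 0: none.
The most common triads (7) are shared with D major.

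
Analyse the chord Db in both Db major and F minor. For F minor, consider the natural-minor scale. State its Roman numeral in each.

The scale of Db major is Db Eb F Gb Ab Bb C; Db is degree 1, and the triad built there (Db-F-Ab) is major, so it is I.
The scale of F minor (natural minor) is F G Ab Bb C Db Eb; Db is degree 6, and the triad built there (Db-F-Ab) is major, so it is VI.

I in Db major; VI in F minor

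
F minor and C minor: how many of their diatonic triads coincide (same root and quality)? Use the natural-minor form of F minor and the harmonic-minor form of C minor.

Diatonic triads of F minor (natural minor): Fm (i), Gdim (ii°), Ab (III), Bbm (iv), Cm (v), Db (VI), Eb (VII).
Diatonic triads of C minor (harmonic minor): Cm (i), Ddim (ii°), Ebaug (III+), Fm (iv), G (V), Ab (VI), Bdim (vii°).
Matching root and quality in both lists: Fm, Ab, Cm.
That gives 3 common triads.

3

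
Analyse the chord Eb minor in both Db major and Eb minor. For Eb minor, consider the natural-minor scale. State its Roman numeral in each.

ii in Db major; i in Eb minor

The scale of Db major is Db Eb F Gb Ab Bb C; Eb is degree 2, and the triad built there (Eb-Gb-Bb) is minor, so it is ii.
The scale of Eb minor (natural minor) is Eb F Gb Ab Bb Cb Db; Eb is degree 1, and the triad built there (Eb-Gb-Bb) is minor, so it is i.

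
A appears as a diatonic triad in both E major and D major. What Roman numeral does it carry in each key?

The scale of E major is E F# G# A B C# D#; A is degree 4, and the triad built there (A-C#-E) is major, so it is IV.
The scale of D major is D E F# G A B C#; A is degree 5, and the triad built there (A-C#-E) is major, so it is V.

IV in E major; V in D major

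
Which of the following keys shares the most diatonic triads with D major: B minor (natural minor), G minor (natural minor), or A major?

Triads of D major: D major (I), E minor (ii), F♯ minor (iii), G major (IV), A major (V), B minor (vi), C♯ diminished (vii°).
B minor (natural minor) shares 7: D, Em, F♯m, G, A, Bm, C♯dim.
G minor (natural minor) shares 0: none.
A major shares 4: D, F♯m, A, Bm.
The most common triads (7) are shared with B minor.

B minor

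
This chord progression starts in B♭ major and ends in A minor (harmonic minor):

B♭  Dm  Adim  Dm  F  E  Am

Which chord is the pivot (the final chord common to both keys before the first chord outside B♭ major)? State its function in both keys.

Chords diatonic to B♭ major: B♭, Cm, Dm, E♭, F, Gm, Adim.
Reading the progression, the first chord not in that set is E, so the modulation leaves B♭ major there.
The chord immediately before E is F, which is diatonic to both keys: V in B♭ major and VI in A minor.

F — V in B♭ major, VI in A minor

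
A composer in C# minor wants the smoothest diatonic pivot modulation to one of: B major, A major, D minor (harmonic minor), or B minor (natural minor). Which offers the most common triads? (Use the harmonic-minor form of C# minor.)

Triads of C# minor (harmonic minor): C#m (i), D#dim (ii°), Eaug (III+), F#m (iv), G# (V), A (VI), B#dim (vii°).
B major shares 1: C#m.
A major shares 3: C#m, F#m, A.
D minor (harmonic minor) shares 1: A.
B minor (natural minor) shares 2: F#m, A.
The most common triads (3) are shared with A major.

A major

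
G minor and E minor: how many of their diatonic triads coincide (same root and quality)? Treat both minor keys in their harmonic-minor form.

Diatonic triads of G minor (harmonic minor): G minor (i), A diminished (ii°), Bb augmented (III+), C minor (iv), D major (V), Eb major (VI), F# diminished (vii°).
Diatonic triads of E minor (harmonic minor): E minor (i), F# diminished (ii°), G augmented (III+), A minor (iv), B major (V), C major (VI), D# diminished (vii°).
Matching root and quality in both lists: F# diminished.
That gives 1 common triad.

1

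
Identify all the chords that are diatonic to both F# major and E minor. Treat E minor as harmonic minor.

B

Triads in F# major: F# major (I), G# minor (ii), A# minor (iii), B major (IV), C# major (V), D# minor (vi), E# diminished (vii°).
Triads in E minor (harmonic minor): E minor (i), F# diminished (ii°), G augmented (III+), A minor (iv), B major (V), C major (VI), D# diminished (vii°).
Shared triads with their functions: B major (IV in F# major, V in E minor).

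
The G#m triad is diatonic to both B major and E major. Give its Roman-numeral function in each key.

vi in B major; iii in E major

The scale of B major is B C# D# E F# G# A#; G# is degree 6, and the triad built there (G#-B-D#) is minor, so it is vi.
The scale of E major is E F# G# A B C# D#; G# is degree 3, and the triad built there (G#-B-D#) is minor, so it is iii.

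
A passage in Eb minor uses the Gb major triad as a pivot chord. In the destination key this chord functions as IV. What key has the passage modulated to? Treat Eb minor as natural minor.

Db major

The numeral IV denotes a major triad on scale degree 4. With Gb on degree 4, the tonic of the new key is Db.
Degree 4 carries a major triad in major keys, so the destination is Db major.
Check: the diatonic triads of Db major are Db (I), Ebm (ii), Fm (iii), Gb (IV), Ab (V), Bbm (vi), Cdim (vii°) — Gb major is indeed IV.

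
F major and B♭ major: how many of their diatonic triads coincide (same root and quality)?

4

Diatonic triads of F major: F (I), Gm (ii), Am (iii), B♭ (IV), C (V), Dm (vi), Edim (vii°).
Diatonic triads of B♭ major: B♭ (I), Cm (ii), Dm (iii), E♭ (IV), F (V), Gm (vi), Adim (vii°).
Matching root and quality in both lists: F, Gm, B♭, Dm.
That gives 4 common triads.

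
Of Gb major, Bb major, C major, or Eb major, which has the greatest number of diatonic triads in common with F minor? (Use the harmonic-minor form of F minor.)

Gb major

Triads of F minor (harmonic minor): Fm (i), Gdim (ii°), Abaug (III+), Bbm (iv), C (V), Db (VI), Edim (vii°).
Gb major shares 2: Bbm, Db.
Bb major shares 0: none.
C major shares 1: C.
Eb major shares 1: Fm.
The most common triads (2) are shared with Gb major.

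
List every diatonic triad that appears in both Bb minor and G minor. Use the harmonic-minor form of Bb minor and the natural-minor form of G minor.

F, Adim

Triads in Bb minor (harmonic minor): Bb minor (i), C diminished (ii°), Db augmented (III+), Eb minor (iv), F major (V), Gb major (VI), A diminished (vii°).
Triads in G minor (natural minor): G minor (i), A diminished (ii°), Bb major (III), C minor (iv), D minor (v), Eb major (VI), F major (VII).
Shared triads with their functions: F major (V in Bb minor, VII in G minor); A diminished (vii° in Bb minor, ii° in G minor).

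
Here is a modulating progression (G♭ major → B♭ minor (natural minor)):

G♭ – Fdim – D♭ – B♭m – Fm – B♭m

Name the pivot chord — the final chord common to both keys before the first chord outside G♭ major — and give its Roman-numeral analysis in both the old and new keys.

B♭m — iii in G♭ major, i in B♭ minor

Chords diatonic to G♭ major: G♭, A♭m, B♭m, C♭, D♭, E♭m, Fdim.
Reading the progression, the first chord not in that set is Fm, so the modulation leaves G♭ major there.
The chord immediately before Fm is B♭m, which is diatonic to both keys: iii in G♭ major and i in B♭ minor.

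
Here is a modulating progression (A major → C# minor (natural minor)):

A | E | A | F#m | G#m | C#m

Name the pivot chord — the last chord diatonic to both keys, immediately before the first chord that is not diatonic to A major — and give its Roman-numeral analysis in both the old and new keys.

F#m — vi in A major, iv in C# minor

Chords diatonic to A major: A, Bm, C#m, D, E, F#m, G#dim.
Reading the progression, the first chord not in that set is G#m, so the modulation leaves A major there.
The chord immediately before G#m is F#m, which is diatonic to both keys: vi in A major and iv in C# minor.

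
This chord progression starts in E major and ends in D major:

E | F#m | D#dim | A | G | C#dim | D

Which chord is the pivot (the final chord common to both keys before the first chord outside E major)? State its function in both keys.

Chords diatonic to E major: E, F#m, G#m, A, B, C#m, D#dim.
Reading the progression, the first chord not in that set is G, so the modulation leaves E major there.
The chord immediately before G is A, which is diatonic to both keys: IV in E major and V in D major.

A — IV in E major, V in D major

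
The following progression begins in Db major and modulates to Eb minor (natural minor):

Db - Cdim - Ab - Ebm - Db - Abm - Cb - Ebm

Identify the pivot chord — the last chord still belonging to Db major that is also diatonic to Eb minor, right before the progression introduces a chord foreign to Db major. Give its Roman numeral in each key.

Db — I in Db major, VII in Eb minor

Chords diatonic to Db major: Db, Ebm, Fm, Gb, Ab, Bbm, Cdim.
Reading the progression, the first chord not in that set is Abm, so the modulation leaves Db major there.
The chord immediately before Abm is Db, which is diatonic to both keys: I in Db major and VII in Eb minor.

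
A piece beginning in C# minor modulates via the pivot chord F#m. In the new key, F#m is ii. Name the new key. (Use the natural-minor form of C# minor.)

The numeral ii denotes a minor triad on scale degree 2. With F# on degree 2, the tonic of the new key is E.
Degree 2 carries a minor triad in major keys, so the destination is E major.
Check: the diatonic triads of E major are E (I), F#m (ii), G#m (iii), A (IV), B (V), C#m (vi), D#dim (vii°) — F#m is indeed ii.

E major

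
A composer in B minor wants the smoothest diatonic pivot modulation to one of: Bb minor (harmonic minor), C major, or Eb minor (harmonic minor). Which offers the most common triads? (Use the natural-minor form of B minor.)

C major

Triads of B minor (natural minor): Bm (i), C#dim (ii°), D (III), Em (iv), F#m (v), G (VI), A (VII).
Bb minor (harmonic minor) shares 0: none.
C major shares 2: Em, G.
Eb minor (harmonic minor) shares 0: none.
The most common triads (2) are shared with C major.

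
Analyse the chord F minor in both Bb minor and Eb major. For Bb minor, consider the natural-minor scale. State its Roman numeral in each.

The scale of Bb minor (natural minor) is Bb C Db Eb F Gb Ab; F is degree 5, and the triad built there (F-Ab-C) is minor, so it is v.
The scale of Eb major is Eb F G Ab Bb C D; F is degree 2, and the triad built there (F-Ab-C) is minor, so it is ii.

v in Bb minor; ii in Eb major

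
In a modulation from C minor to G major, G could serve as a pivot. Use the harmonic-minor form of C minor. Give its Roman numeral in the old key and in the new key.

V in C minor; I in G major

The scale of C minor (harmonic minor) is C D Eb F G Ab B; G is degree 5, and the triad built there (G-B-D) is major, so it is V.
The scale of G major is G A B C D E F#; G is degree 1, and the triad built there (G-B-D) is major, so it is I.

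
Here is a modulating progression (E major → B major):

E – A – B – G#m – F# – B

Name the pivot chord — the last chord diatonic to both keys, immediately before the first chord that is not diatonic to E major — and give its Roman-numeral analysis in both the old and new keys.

G#m — iii in E major, vi in B major

Chords diatonic to E major: E, F#m, G#m, A, B, C#m, D#dim.
Reading the progression, the first chord not in that set is F#, so the modulation leaves E major there.
The chord immediately before F# is G#m, which is diatonic to both keys: iii in E major and vi in B major.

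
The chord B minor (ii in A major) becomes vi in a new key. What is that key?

D major

The numeral vi denotes a minor triad on scale degree 6. With B on degree 6, the tonic of the new key is D.
Degree 6 carries a minor triad in major keys, so the destination is D major.
Check: the diatonic triads of D major are D (I), Em (ii), F♯m (iii), G (IV), A (V), Bm (vi), C♯dim (vii°) — B minor is indeed vi.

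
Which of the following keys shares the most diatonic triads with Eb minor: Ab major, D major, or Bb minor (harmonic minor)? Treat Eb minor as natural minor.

Triads of Eb minor (natural minor): Eb minor (i), F diminished (ii°), Gb major (III), Ab minor (iv), Bb minor (v), Cb major (VI), Db major (VII).
Ab major shares 2: Bbm, Db.
D major shares 0: none.
Bb minor (harmonic minor) shares 3: Ebm, Gb, Bbm.
The most common triads (3) are shared with Bb minor.

Bb minor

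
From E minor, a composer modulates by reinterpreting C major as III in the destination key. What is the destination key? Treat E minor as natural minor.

A minor

The numeral III denotes a major triad on scale degree 3. With C on degree 3, the tonic of the new key is A.
Degree 3 carries a major triad in natural-minor keys, so the destination is A minor.
Check: the diatonic triads of A minor (natural minor) are Am (i), Bdim (ii°), C (III), Dm (iv), Em (v), F (VI), G (VII) — C major is indeed III.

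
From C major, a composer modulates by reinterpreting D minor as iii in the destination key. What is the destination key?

The numeral iii denotes a minor triad on scale degree 3. With D on degree 3, the tonic of the new key is B♭.
Degree 3 carries a minor triad in major keys, so the destination is B♭ major.
Check: the diatonic triads of B♭ major are B♭ (I), Cm (ii), Dm (iii), E♭ (IV), F (V), Gm (vi), Adim (vii°) — D minor is indeed iii.

B♭ major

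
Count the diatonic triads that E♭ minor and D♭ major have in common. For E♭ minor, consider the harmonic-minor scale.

Diatonic triads of E♭ minor (harmonic minor): E♭m (i), Fdim (ii°), G♭aug (III+), A♭m (iv), B♭ (V), C♭ (VI), Ddim (vii°).
Diatonic triads of D♭ major: D♭ (I), E♭m (ii), Fm (iii), G♭ (IV), A♭ (V), B♭m (vi), Cdim (vii°).
Matching root and quality in both lists: E♭m.
That gives 1 common triad.

1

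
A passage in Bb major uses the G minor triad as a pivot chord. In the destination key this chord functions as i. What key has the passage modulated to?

G minor

The numeral i denotes a minor triad on scale degree 1. With G on degree 1, the tonic of the new key is G.
Degree 1 carries a minor triad in minor keys, so the destination is G minor.
Check: the diatonic triads of G minor (natural minor) are Gm (i), Adim (ii°), Bb (III), Cm (iv), Dm (v), Eb (VI), F (VII) — G minor is indeed i.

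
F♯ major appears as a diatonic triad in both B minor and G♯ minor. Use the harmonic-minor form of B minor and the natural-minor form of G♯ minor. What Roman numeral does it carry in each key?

V in B minor; VII in G♯ minor

The scale of B minor (harmonic minor) is B C♯ D E F♯ G A♯; F♯ is degree 5, and the triad built there (F♯-A♯-C♯) is major, so it is V.
The scale of G♯ minor (natural minor) is G♯ A♯ B C♯ D♯ E F♯; F♯ is degree 7, and the triad built there (F♯-A♯-C♯) is major, so it is VII.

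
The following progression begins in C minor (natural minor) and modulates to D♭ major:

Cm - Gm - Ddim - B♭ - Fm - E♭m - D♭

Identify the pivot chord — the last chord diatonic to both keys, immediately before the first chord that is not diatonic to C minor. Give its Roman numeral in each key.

Fm — iv in C minor, iii in D♭ major

Chords diatonic to C minor: Cm, Ddim, E♭, Fm, Gm, A♭, B♭.
Reading the progression, the first chord not in that set is E♭m, so the modulation leaves C minor there.
The chord immediately before E♭m is Fm, which is diatonic to both keys: iv in C minor and iii in D♭ major.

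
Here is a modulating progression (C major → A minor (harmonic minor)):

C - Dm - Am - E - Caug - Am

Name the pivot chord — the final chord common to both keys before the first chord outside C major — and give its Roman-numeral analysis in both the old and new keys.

Am — vi in C major, i in A minor

Chords diatonic to C major: C, Dm, Em, F, G, Am, Bdim.
Reading the progression, the first chord not in that set is E, so the modulation leaves C major there.
The chord immediately before E is Am, which is diatonic to both keys: vi in C major and i in A minor.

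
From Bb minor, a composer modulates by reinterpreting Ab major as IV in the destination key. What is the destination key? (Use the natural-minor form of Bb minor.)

The numeral IV denotes a major triad on scale degree 4. With Ab on degree 4, the tonic of the new key is Eb.
Degree 4 carries a major triad in major keys, so the destination is Eb major.
Check: the diatonic triads of Eb major are Eb (I), Fm (ii), Gm (iii), Ab (IV), Bb (V), Cm (vi), Ddim (vii°) — Ab major is indeed IV.

Eb major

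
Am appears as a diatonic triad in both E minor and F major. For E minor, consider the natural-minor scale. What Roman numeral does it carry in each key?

iv in E minor; iii in F major

The scale of E minor (natural minor) is E F♯ G A B C D; A is degree 4, and the triad built there (A-C-E) is minor, so it is iv.
The scale of F major is F G A B♭ C D E; A is degree 3, and the triad built there (A-C-E) is minor, so it is iii.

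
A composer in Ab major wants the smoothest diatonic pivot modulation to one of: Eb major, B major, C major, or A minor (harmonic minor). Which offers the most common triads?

Eb major

Triads of Ab major: Ab major (I), Bb minor (ii), C minor (iii), Db major (IV), Eb major (V), F minor (vi), G diminished (vii°).
Eb major shares 4: Ab, Cm, Eb, Fm.
B major shares 0: none.
C major shares 0: none.
A minor (harmonic minor) shares 0: none.
The most common triads (4) are shared with Eb major.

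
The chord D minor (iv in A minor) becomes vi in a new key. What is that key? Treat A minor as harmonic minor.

The numeral vi denotes a minor triad on scale degree 6. With D on degree 6, the tonic of the new key is F.
Degree 6 carries a minor triad in major keys, so the destination is F major.
Check: the diatonic triads of F major are F (I), Gm (ii), Am (iii), Bb (IV), C (V), Dm (vi), Edim (vii°) — D minor is indeed vi.

F major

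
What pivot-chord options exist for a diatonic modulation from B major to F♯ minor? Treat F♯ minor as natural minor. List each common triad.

C♯m, E

Triads in B major: B major (I), C♯ minor (ii), D♯ minor (iii), E major (IV), F♯ major (V), G♯ minor (vi), A♯ diminished (vii°).
Triads in F♯ minor (natural minor): F♯ minor (i), G♯ diminished (ii°), A major (III), B minor (iv), C♯ minor (v), D major (VI), E major (VII).
Shared triads with their functions: C♯ minor (ii in B major, v in F♯ minor); E major (IV in B major, VII in F♯ minor).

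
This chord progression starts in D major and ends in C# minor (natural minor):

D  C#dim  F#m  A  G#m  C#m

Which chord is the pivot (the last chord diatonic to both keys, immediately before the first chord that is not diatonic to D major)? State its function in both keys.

A — V in D major, VI in C# minor

Chords diatonic to D major: D, Em, F#m, G, A, Bm, C#dim.
Reading the progression, the first chord not in that set is G#m, so the modulation leaves D major there.
The chord immediately before G#m is A, which is diatonic to both keys: V in D major and VI in C# minor.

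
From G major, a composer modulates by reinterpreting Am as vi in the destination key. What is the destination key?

The numeral vi denotes a minor triad on scale degree 6. With A on degree 6, the tonic of the new key is C.
Degree 6 carries a minor triad in major keys, so the destination is C major.
Check: the diatonic triads of C major are C (I), Dm (ii), Em (iii), F (IV), G (V), Am (vi), Bdim (vii°) — Am is indeed vi.

C major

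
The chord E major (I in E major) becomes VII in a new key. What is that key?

The numeral VII denotes a major triad on scale degree 7. With E on degree 7, the tonic of the new key is F#.
Degree 7 carries a major triad in natural-minor keys, so the destination is F# minor.
Check: the diatonic triads of F# minor (natural minor) are F#m (i), G#dim (ii°), A (III), Bm (iv), C#m (v), D (VI), E (VII) — E major is indeed VII.

F# minor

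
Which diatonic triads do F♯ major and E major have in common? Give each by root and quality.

G♯m, B

Triads in F♯ major: F♯ (I), G♯m (ii), A♯m (iii), B (IV), C♯ (V), D♯m (vi), E♯dim (vii°).
Triads in E major: E (I), F♯m (ii), G♯m (iii), A (IV), B (V), C♯m (vi), D♯dim (vii°).
Shared triads with their functions: G♯m (ii in F♯ major, iii in E major); B (IV in F♯ major, V in E major).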